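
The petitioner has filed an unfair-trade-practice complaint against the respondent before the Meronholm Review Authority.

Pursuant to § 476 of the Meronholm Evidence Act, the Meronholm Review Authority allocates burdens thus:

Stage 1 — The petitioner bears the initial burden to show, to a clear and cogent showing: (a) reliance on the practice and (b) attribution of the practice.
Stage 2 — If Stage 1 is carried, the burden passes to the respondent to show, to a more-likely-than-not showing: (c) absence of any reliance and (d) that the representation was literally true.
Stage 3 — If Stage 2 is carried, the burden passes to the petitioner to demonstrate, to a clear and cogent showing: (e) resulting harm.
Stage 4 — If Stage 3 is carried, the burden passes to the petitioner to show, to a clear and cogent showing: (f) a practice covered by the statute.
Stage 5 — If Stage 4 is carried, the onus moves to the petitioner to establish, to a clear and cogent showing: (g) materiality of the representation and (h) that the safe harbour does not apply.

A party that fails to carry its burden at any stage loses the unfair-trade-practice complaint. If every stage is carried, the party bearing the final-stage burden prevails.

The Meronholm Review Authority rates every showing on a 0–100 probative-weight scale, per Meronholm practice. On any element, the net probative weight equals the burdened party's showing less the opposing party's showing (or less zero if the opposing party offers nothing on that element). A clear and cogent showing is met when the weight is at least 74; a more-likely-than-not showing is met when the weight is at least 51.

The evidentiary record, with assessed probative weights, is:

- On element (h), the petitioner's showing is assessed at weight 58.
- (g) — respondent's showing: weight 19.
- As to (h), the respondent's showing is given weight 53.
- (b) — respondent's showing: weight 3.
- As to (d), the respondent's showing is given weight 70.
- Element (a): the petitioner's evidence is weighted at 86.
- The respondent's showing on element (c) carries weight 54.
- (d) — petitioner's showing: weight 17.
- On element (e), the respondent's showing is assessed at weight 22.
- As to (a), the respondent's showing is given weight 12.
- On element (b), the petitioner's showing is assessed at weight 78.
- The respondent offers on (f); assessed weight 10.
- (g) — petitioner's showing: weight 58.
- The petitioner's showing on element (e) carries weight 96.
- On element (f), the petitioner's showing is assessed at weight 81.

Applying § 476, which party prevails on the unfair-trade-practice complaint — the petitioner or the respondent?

respondent

Stage 1 (petitioner, a clear and cogent showing, weight is at least 74): (a) net 86−12=74 ≥ 74 — meets; (b) net 78−3=75 ≥ 74 — meets.
  Stage 1 is satisfied; the onus moves to the respondent.
Stage 2 (respondent, a more-likely-than-not showing, weight is at least 51): (c) 54 ≥ 51 — meets; (d) net 70−17=53 ≥ 51 — meets.
  Stage 2 is satisfied; the onus moves to the petitioner.
Stage 3 (petitioner, a clear and cogent showing, weight is at least 74): (e) net 96−22=74 ≥ 74 — meets.
  Stage 3 carried; the burden remains with the petitioner.
Stage 4 (petitioner, a clear and cogent showing, weight is at least 74): (f) net 81−10=71 < 74 — fails.
  The petitioner does not carry Stage 4.
So the respondent prevails.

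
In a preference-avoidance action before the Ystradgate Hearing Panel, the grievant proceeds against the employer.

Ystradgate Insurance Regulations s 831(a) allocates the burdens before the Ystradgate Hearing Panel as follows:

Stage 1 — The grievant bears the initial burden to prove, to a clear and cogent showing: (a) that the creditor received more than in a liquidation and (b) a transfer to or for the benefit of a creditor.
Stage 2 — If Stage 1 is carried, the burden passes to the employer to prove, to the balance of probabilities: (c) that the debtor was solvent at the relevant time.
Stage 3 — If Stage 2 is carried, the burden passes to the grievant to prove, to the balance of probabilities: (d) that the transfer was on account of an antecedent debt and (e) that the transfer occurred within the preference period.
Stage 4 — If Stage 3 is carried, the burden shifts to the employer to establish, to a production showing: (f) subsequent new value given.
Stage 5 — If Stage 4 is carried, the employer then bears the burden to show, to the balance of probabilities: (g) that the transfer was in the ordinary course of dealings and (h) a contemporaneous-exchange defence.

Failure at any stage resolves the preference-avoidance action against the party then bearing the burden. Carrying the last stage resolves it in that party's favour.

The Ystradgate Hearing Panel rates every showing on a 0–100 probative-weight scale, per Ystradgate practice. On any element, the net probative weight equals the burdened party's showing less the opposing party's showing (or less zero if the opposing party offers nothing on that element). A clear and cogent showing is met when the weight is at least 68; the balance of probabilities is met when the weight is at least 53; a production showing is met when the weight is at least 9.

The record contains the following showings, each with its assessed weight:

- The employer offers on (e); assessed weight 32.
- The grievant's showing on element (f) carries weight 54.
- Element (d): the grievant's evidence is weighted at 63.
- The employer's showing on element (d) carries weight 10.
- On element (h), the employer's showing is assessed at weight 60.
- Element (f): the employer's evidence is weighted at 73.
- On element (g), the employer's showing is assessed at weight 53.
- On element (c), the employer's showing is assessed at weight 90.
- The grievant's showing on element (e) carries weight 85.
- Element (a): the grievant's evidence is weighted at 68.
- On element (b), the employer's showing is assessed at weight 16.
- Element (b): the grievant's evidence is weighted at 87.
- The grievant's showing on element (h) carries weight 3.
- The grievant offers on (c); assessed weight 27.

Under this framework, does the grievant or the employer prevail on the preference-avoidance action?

Stage 1 (grievant, a clear and cogent showing, weight is at least 68): (a) 68 ≥ 68 — meets; (b) net 87−16=71 ≥ 68 — meets.
  All elements met. The burden passes to the employer.
Stage 2 (employer, the balance of probabilities, weight is at least 53): (c) net 90−27=63 ≥ 53 — meets.
  The employer carries Stage 2; the grievant now bears the burden.
Stage 3 (grievant, the balance of probabilities, weight is at least 53): (d) net 63−10=53 ≥ 53 — meets; (e) net 85−32=53 ≥ 53 — meets.
  Stage 3 carried; the burden shifts to the employer.
Stage 4 (employer, a production showing, weight is at least 9): (f) net 73−54=19 ≥ 9 — meets.
  Stage 4 carried; the burden remains with the employer.
Stage 5 (employer, the balance of probabilities, weight is at least 53): (g) 53 ≥ 53 — meets; (h) net 60−3=57 ≥ 53 — meets.
  The employer carries the last stage.
All stages carried — the employer prevails.

employer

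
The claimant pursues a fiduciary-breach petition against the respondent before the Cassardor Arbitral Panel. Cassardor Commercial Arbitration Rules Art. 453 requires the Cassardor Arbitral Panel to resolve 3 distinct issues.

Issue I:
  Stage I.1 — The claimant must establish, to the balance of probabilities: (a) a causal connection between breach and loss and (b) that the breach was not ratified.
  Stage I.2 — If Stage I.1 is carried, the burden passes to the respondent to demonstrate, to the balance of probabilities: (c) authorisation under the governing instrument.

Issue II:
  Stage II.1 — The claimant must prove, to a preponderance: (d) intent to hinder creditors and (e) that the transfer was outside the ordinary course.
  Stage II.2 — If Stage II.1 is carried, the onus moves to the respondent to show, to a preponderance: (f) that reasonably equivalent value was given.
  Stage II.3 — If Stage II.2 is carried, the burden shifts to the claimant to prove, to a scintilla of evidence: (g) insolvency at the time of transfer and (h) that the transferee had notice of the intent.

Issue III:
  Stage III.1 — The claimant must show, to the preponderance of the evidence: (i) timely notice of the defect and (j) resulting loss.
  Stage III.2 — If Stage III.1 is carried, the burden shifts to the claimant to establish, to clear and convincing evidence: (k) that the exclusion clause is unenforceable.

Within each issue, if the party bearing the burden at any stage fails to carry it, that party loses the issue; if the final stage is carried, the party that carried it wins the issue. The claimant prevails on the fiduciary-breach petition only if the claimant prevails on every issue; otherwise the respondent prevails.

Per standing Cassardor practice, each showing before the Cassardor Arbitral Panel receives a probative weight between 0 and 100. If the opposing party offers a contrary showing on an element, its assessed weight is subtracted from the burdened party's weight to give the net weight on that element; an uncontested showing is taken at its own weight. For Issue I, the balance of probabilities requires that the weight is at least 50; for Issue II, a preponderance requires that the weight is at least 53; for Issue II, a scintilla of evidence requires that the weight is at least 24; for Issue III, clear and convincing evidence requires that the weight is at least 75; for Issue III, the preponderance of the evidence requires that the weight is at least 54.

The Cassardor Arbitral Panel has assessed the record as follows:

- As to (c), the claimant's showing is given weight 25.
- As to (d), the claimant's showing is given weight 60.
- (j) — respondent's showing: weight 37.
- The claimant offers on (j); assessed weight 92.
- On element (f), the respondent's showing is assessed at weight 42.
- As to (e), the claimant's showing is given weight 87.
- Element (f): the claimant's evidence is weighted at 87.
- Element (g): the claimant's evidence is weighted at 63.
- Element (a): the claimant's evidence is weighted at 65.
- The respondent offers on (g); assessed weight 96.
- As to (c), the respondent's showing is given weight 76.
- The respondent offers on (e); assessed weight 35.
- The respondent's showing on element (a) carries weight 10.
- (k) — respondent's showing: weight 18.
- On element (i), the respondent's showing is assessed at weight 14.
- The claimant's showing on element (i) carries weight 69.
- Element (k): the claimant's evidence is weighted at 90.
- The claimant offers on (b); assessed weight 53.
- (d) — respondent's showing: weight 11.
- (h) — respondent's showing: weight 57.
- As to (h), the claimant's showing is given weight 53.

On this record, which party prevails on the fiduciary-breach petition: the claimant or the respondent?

respondent

— Issue I —
At Stage I.1 the claimant must meet the balance of probabilities (weight is at least 50): on (a) the weight is 65 less the opposing 10 gives net 55, which does reach 50, so (a) meets the standard; on (b) the weight is 53, ≥ 50, so (b) meets the standard.
  Stage I.1 carried; the burden shifts to the respondent.
At Stage I.2 the respondent must meet the balance of probabilities (weight is at least 50): on (c) the weight is 76 less the opposing 25 gives net 51, which does reach 50, so (c) meets the standard.
  All elements met at the final stage.
With every stage satisfied, the respondent prevails on this issue.
— Issue II —
Stage II.1 — burden on claimant; standard: a preponderance (weight is at least 53).
    (d): 60 − 11 = 49 < 53 [not met]
    (e): 87 − 35 = 52 < 53 [not met]
  The claimant does not carry Stage II.1.
The analysis ends at Stage II.1; the respondent prevails on this issue.
— Issue III —
At Stage III.1 the claimant must meet the preponderance of the evidence (weight is at least 54): on (i) the weight is 69 less the opposing 14 gives net 55, which does reach 54, so (i) meets the standard; on (j) the weight is 92 less the opposing 37 gives net 55, which does reach 54, so (j) meets the standard.
  Stage III.1 carried; the burden remains with the claimant.
At Stage III.2 the claimant must meet clear and convincing evidence (weight is at least 75): on (k) the weight is 90 less the opposing 18 gives net 72, < 75, so (k) does not meet the standard.
  Stage III.2 not carried; the claimant fails its burden.
The respondent prevails on this issue.
Per-issue: Issue I → respondent; Issue II → respondent; Issue III → respondent. The claimant must prevail on every issue; overall, the respondent prevails.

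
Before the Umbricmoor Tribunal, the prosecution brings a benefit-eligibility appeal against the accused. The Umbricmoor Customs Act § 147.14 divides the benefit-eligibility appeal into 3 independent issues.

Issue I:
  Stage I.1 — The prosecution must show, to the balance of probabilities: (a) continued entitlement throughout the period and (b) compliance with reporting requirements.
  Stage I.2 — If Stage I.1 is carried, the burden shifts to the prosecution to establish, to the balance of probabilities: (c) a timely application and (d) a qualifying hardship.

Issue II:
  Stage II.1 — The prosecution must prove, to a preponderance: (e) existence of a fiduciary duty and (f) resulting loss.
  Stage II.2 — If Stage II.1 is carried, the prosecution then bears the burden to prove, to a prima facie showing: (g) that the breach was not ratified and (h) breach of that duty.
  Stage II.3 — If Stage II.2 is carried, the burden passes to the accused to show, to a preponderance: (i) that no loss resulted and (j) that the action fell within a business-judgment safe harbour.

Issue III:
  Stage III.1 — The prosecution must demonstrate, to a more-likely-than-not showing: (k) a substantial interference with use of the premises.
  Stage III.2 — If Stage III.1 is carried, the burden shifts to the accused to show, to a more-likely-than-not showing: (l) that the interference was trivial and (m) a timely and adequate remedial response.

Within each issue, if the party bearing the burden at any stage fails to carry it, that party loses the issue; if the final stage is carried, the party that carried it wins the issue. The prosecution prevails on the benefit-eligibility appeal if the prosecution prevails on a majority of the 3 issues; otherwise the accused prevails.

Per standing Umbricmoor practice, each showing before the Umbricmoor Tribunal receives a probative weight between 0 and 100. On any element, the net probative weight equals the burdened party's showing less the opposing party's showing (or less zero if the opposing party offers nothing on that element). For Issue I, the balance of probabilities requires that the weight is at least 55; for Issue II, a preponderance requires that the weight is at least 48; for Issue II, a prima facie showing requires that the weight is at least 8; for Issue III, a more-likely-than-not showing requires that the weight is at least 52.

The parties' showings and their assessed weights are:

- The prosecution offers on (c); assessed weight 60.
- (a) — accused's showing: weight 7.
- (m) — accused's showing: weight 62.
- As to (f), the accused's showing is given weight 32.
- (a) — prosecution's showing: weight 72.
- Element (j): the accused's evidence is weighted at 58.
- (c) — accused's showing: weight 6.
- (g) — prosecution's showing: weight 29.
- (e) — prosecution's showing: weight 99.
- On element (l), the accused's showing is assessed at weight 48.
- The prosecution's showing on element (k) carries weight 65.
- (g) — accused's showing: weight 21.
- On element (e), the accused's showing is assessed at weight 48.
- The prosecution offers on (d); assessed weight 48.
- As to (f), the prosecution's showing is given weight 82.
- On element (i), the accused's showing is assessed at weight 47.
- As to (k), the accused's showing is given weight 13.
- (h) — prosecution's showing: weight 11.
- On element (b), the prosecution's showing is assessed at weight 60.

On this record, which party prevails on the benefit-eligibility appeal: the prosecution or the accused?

prosecution

— Issue I —
Stage I.1 — burden on prosecution; standard: the balance of probabilities (weight is at least 55).
    (a): 72 − 7 = 65 ≥ 55 [met]
    (b): 60 ≥ 55 [met]
  All elements met. The prosecution retains the burden for Stage I.2.
Stage I.2 — burden on prosecution; standard: the balance of probabilities (weight is at least 55).
    (c): 60 − 6 = 54 < 55 [not met]
    (d): 48 < 55 [not met]
  Stage I.2 not carried; the prosecution fails its burden.
So the accused prevails on this issue.
— Issue II —
Stage II.1 (prosecution, a preponderance, weight is at least 48): (e) net 99−48=51 ≥ 48 — meets; (f) net 82−32=50 ≥ 48 — meets.
  Stage II.1 carried; the burden remains with the prosecution.
Stage II.2 (prosecution, a prima facie showing, weight is at least 8): (g) net 29−21=8 ≥ 8 — meets; (h) 11 ≥ 8 — meets.
  Stage II.2 carried; the burden shifts to the accused.
Stage II.3 (accused, a preponderance, weight is at least 48): (i) 47 < 48 — fails; (j) 58 ≥ 48 — meets.
  Stage II.3 not carried; the accused fails its burden.
The prosecution prevails on this issue.
— Issue III —
Stage III.1 (prosecution, a more-likely-than-not showing, weight is at least 52): (k) net 65−13=52 ≥ 52 — meets.
  Stage III.1 is satisfied; the onus moves to the accused.
Stage III.2 (accused, a more-likely-than-not showing, weight is at least 52): (l) 48 < 52 — fails; (m) 62 ≥ 52 — meets.
  Not every element is met, so the accused fails to carry Stage III.2.
The prosecution prevails on this issue.
Per-issue: Issue I → accused; Issue II → prosecution; Issue III → prosecution. The prosecution must prevail on a majority of issues; overall, the prosecution prevails.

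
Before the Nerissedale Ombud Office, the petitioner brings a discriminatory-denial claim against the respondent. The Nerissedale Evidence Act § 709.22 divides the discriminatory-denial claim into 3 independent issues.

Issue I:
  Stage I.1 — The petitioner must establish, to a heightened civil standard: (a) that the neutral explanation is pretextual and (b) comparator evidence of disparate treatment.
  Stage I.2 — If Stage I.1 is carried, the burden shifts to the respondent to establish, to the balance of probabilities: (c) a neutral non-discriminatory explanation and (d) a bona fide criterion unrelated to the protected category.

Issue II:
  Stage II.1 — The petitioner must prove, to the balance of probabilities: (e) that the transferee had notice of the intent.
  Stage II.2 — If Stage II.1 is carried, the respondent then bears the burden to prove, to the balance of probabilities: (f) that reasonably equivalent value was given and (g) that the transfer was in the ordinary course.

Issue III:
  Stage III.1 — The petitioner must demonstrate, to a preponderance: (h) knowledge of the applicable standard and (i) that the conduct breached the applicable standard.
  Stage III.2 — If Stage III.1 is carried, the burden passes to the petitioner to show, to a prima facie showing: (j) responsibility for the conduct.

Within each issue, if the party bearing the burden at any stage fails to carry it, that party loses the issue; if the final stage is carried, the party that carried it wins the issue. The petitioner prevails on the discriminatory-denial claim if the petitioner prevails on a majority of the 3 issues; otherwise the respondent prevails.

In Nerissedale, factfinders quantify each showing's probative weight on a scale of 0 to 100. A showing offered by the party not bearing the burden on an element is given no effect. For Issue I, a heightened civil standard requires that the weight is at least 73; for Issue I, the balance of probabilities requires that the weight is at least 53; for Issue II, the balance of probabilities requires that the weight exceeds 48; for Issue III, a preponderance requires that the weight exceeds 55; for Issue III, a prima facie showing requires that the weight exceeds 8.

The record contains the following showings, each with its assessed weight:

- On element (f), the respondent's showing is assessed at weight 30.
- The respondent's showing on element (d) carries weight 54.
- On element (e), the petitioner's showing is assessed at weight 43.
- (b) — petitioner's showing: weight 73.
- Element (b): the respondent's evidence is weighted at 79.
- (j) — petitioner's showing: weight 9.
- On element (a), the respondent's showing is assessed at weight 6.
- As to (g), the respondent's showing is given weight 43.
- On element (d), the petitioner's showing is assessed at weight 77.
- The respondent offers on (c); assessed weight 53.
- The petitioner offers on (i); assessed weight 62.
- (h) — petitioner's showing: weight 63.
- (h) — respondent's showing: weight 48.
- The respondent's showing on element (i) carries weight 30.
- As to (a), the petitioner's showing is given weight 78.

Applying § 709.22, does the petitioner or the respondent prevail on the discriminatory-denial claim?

— Issue I —
Stage I.1 — burden on petitioner; standard: a heightened civil standard (weight is at least 73).
    (a): 78 (respondent's 6 disregarded) ≥ 73 [met]
    (b): 73 (respondent's 79 disregarded) ≥ 73 [met]
  Stage I.1 carried; the burden shifts to the respondent.
Stage I.2 — burden on respondent; standard: the balance of probabilities (weight is at least 53).
    (c): 53 ≥ 53 [met]
    (d): 54 (petitioner's 77 disregarded) ≥ 53 [met]
  The respondent carries the last stage.
With every stage satisfied, the respondent prevails on this issue.
— Issue II —
Stage II.1 (petitioner, the balance of probabilities, weight exceeds 48): (e) 43 ≤ 48 — fails.
  Not every element is met, so the petitioner fails to carry Stage II.1.
The analysis ends at Stage II.1; the respondent prevails on this issue.
— Issue III —
Stage III.1 (petitioner, a preponderance, weight exceeds 55): (h) 63 (respondent's 48 disregarded) > 55 — meets; (i) 62 (respondent's 30 disregarded) > 55 — meets.
  All elements met. The petitioner retains the burden for Stage III.2.
Stage III.2 (petitioner, a prima facie showing, weight exceeds 8): (j) 9 > 8 — meets.
  All elements met at the final stage.
With every stage satisfied, the petitioner prevails on this issue.
Per-issue: Issue I → respondent; Issue II → respondent; Issue III → petitioner. The petitioner must prevail on a majority of issues; overall, the respondent prevails.

respondent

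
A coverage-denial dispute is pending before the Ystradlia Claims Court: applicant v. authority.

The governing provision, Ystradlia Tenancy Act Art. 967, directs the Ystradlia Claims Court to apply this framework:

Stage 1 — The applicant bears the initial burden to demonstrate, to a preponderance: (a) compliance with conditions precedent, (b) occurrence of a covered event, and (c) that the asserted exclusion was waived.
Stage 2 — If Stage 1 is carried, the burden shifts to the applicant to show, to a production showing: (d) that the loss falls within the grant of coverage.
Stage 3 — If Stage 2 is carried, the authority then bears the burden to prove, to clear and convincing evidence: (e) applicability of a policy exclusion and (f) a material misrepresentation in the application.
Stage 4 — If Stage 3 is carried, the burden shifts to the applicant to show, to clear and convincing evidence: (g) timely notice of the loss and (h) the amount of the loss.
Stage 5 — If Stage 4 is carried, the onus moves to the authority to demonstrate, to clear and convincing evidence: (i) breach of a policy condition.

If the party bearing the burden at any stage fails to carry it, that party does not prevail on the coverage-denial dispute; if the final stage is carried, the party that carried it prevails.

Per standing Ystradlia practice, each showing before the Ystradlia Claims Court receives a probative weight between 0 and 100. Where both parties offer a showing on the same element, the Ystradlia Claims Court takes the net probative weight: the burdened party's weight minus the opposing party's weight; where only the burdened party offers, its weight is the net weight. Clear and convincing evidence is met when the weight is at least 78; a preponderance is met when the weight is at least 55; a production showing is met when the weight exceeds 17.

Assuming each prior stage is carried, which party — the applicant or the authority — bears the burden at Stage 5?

Stage 5's rule assigns the burden to the authority (to clear and convincing evidence).

authority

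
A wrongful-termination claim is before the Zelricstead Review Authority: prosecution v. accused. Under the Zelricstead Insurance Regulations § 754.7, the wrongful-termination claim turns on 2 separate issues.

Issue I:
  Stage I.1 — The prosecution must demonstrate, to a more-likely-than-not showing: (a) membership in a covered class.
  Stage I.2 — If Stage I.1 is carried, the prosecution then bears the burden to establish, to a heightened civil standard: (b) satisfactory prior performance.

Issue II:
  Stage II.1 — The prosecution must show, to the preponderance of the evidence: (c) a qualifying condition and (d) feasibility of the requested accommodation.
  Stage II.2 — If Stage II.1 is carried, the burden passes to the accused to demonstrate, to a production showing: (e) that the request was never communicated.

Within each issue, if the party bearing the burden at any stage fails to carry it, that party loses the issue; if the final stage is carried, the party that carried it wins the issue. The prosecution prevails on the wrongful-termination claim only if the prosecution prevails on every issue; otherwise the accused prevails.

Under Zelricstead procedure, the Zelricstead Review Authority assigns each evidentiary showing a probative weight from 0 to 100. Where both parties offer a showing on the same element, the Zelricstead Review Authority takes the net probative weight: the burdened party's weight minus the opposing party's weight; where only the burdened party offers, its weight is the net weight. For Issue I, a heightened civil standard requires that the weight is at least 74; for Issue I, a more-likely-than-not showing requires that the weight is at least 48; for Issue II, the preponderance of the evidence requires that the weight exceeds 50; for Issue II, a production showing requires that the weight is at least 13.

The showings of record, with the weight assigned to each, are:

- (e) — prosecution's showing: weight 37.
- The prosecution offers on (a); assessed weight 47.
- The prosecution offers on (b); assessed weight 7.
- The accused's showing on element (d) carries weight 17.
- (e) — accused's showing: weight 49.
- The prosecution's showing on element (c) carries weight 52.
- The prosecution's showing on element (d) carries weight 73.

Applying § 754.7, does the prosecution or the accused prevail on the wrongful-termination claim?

accused

— Issue I —
Stage I.1 (prosecution, a more-likely-than-not showing, weight is at least 48): (a) 47 < 48 — fails.
  The prosecution does not carry Stage I.1.
The accused prevails on this issue.
— Issue II —
At Stage II.1 the prosecution must meet the preponderance of the evidence (weight exceeds 50): on (c) the weight is 52, > 50, so (c) meets the standard; on (d) the weight is 73 less the opposing 17 gives net 56, > 50, so (d) meets the standard.
  The prosecution carries Stage II.1; the accused now bears the burden.
At Stage II.2 the accused must meet a production showing (weight is at least 13): on (e) the weight is 49 less the opposing 37 gives net 12, < 13, so (e) does not meet the standard.
  Stage II.2 not carried; the accused fails its burden.
So the prosecution prevails on this issue.
Per-issue: Issue I → accused; Issue II → prosecution. The prosecution must prevail on every issue; overall, the accused prevails.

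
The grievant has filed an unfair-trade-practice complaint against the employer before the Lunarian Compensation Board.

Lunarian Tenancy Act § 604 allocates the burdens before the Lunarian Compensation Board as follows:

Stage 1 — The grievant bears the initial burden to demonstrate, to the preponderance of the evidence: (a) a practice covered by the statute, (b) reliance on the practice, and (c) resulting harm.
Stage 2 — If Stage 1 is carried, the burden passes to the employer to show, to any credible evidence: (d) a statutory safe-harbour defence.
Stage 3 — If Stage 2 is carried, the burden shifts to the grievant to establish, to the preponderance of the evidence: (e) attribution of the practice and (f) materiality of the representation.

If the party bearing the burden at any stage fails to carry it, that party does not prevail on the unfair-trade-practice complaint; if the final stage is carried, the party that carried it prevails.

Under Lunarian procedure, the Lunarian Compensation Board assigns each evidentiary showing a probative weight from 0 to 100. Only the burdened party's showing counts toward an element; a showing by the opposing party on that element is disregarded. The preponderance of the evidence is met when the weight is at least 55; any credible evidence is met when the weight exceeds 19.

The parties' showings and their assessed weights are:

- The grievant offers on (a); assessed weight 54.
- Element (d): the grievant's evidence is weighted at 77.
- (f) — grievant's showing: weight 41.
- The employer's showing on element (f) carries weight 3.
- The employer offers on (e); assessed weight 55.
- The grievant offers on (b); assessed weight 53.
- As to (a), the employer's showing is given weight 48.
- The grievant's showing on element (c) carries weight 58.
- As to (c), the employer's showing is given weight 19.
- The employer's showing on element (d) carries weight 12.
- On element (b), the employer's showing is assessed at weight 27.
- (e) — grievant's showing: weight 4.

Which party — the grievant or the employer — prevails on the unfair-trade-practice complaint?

employer

Stage 1 — burden on grievant; standard: the preponderance of the evidence (weight is at least 55).
    (a): 54 (employer's 48 disregarded) < 55 [not met]
    (b): 53 (employer's 27 disregarded) < 55 [not met]
    (c): 58 (employer's 19 disregarded) ≥ 55 [met]
  Stage 1 not carried; the grievant fails its burden.
The employer prevails.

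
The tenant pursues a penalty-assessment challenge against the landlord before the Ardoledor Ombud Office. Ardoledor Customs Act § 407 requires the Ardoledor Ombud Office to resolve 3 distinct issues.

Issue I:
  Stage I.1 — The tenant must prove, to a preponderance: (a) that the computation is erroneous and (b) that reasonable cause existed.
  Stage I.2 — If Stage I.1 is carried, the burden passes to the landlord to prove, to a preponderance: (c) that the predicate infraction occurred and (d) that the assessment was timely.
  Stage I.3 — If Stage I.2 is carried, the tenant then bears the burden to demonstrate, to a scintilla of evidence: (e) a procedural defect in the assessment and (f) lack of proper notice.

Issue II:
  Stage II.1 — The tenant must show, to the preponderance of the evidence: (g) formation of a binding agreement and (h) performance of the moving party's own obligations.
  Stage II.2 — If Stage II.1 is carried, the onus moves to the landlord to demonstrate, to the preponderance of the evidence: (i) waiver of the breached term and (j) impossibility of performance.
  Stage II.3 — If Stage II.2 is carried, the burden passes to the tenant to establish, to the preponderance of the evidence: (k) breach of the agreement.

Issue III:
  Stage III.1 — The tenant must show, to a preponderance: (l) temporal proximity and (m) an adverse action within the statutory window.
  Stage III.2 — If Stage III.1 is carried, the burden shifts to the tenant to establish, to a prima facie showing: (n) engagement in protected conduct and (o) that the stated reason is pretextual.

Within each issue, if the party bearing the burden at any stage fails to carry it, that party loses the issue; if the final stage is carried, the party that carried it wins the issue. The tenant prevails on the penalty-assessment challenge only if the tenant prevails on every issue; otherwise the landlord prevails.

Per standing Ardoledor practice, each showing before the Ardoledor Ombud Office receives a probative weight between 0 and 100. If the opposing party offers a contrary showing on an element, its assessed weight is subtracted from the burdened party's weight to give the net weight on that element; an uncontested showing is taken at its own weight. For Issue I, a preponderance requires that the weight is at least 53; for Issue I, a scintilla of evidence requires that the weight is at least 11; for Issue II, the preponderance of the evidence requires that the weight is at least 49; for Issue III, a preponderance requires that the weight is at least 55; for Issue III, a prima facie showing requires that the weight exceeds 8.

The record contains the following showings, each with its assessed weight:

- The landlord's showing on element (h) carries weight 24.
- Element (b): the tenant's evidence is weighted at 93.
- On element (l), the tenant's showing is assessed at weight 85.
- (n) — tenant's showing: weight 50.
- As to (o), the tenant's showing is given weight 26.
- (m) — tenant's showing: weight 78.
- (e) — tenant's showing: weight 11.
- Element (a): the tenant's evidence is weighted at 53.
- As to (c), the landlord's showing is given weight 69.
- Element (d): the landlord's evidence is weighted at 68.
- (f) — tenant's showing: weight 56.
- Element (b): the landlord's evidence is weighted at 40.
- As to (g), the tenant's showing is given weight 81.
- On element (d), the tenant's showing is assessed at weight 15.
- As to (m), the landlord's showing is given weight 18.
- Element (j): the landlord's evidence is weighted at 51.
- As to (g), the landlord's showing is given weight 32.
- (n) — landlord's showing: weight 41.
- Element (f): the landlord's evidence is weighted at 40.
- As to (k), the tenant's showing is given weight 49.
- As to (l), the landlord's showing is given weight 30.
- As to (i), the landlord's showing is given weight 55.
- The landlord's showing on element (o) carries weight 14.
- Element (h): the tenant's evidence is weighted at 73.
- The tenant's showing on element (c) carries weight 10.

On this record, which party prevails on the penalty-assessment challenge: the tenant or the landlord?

— Issue I —
At Stage I.1 the tenant must meet a preponderance (weight is at least 53): on (a) the weight is 53, ≥ 53, so (a) meets the standard; on (b) the weight is 93 less the opposing 40 gives net 53, which does reach 53, so (b) meets the standard.
  Stage I.1 is satisfied; the onus moves to the landlord.
At Stage I.2 the landlord must meet a preponderance (weight is at least 53): on (c) the weight is 69 less the opposing 10 gives net 59, ≥ 53, so (c) meets the standard; on (d) the weight is 68 less the opposing 15 gives net 53, ≥ 53, so (d) meets the standard.
  The landlord carries Stage I.2; the tenant now bears the burden.
At Stage I.3 the tenant must meet a scintilla of evidence (weight is at least 11): on (e) the weight is 11, ≥ 11, so (e) meets the standard; on (f) the weight is 56 less the opposing 40 gives net 16, ≥ 11, so (f) meets the standard.
  All elements met at the final stage.
All stages carried — the tenant prevails on this issue.
— Issue II —
Stage II.1 (tenant, the preponderance of the evidence, weight is at least 49): (g) net 81−32=49 ≥ 49 — meets; (h) net 73−24=49 ≥ 49 — meets.
  Stage II.1 is satisfied; the onus moves to the landlord.
Stage II.2 (landlord, the preponderance of the evidence, weight is at least 49): (i) 55 ≥ 49 — meets; (j) 51 ≥ 49 — meets.
  Stage II.2 is satisfied; the onus moves to the tenant.
Stage II.3 (tenant, the preponderance of the evidence, weight is at least 49): (k) 49 ≥ 49 — meets.
  All elements met at the final stage.
With every stage satisfied, the tenant prevails on this issue.
— Issue III —
Stage III.1 (tenant, a preponderance, weight is at least 55): (l) net 85−30=55 ≥ 55 — meets; (m) net 78−18=60 ≥ 55 — meets.
  Stage III.1 is satisfied; the tenant continues to bear the burden.
Stage III.2 (tenant, a prima facie showing, weight exceeds 8): (n) net 50−41=9 > 8 — meets; (o) net 26−14=12 > 8 — meets.
  All elements met at the final stage.
All stages carried — the tenant prevails on this issue.
Per-issue: Issue I → tenant; Issue II → tenant; Issue III → tenant. The tenant must prevail on every issue; overall, the tenant prevails.

tenant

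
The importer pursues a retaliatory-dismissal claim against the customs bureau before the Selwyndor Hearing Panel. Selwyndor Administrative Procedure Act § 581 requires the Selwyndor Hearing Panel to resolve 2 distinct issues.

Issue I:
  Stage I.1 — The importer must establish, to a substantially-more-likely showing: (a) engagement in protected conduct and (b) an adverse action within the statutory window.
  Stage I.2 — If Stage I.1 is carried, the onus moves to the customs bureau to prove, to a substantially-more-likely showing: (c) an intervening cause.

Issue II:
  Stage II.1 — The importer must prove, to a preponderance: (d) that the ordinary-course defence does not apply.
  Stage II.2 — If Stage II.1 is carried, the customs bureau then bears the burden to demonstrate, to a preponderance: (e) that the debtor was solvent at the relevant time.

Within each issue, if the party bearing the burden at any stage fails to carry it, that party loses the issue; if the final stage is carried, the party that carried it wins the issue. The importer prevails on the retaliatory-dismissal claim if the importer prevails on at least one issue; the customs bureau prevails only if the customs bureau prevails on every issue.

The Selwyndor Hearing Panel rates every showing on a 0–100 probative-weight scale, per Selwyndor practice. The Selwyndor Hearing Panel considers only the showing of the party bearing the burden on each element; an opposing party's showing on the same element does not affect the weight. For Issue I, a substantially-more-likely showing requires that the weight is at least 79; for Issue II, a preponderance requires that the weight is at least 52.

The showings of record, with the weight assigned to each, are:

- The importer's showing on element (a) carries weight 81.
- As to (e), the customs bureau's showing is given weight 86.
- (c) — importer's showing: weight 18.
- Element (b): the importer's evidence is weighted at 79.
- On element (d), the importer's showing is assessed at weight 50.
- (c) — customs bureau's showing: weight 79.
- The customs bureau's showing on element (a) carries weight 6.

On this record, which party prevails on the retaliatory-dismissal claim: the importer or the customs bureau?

— Issue I —
At Stage I.1 the importer must meet a substantially-more-likely showing (weight is at least 79): on (a) the weight is 81 (the customs bureau's 6 is given no effect), which does reach 79, so (a) meets the standard; on (b) the weight is 79, ≥ 79, so (b) meets the standard.
  Stage I.1 carried; the burden shifts to the customs bureau.
At Stage I.2 the customs bureau must meet a substantially-more-likely showing (weight is at least 79): on (c) the weight is 79 (the importer's 18 is given no effect), which does reach 79, so (c) meets the standard.
  Stage I.2 carried; the final stage is satisfied.
Every stage carried; the customs bureau prevails on this issue.
— Issue II —
Stage II.1 — burden on importer; standard: a preponderance (weight is at least 52).
    (d): 50 < 52 [not met]
  Stage II.1 not carried; the importer fails its burden.
So the customs bureau prevails on this issue.
Per-issue: Issue I → customs bureau; Issue II → customs bureau. The importer must prevail on at least one issue; overall, the customs bureau prevails.

customs bureau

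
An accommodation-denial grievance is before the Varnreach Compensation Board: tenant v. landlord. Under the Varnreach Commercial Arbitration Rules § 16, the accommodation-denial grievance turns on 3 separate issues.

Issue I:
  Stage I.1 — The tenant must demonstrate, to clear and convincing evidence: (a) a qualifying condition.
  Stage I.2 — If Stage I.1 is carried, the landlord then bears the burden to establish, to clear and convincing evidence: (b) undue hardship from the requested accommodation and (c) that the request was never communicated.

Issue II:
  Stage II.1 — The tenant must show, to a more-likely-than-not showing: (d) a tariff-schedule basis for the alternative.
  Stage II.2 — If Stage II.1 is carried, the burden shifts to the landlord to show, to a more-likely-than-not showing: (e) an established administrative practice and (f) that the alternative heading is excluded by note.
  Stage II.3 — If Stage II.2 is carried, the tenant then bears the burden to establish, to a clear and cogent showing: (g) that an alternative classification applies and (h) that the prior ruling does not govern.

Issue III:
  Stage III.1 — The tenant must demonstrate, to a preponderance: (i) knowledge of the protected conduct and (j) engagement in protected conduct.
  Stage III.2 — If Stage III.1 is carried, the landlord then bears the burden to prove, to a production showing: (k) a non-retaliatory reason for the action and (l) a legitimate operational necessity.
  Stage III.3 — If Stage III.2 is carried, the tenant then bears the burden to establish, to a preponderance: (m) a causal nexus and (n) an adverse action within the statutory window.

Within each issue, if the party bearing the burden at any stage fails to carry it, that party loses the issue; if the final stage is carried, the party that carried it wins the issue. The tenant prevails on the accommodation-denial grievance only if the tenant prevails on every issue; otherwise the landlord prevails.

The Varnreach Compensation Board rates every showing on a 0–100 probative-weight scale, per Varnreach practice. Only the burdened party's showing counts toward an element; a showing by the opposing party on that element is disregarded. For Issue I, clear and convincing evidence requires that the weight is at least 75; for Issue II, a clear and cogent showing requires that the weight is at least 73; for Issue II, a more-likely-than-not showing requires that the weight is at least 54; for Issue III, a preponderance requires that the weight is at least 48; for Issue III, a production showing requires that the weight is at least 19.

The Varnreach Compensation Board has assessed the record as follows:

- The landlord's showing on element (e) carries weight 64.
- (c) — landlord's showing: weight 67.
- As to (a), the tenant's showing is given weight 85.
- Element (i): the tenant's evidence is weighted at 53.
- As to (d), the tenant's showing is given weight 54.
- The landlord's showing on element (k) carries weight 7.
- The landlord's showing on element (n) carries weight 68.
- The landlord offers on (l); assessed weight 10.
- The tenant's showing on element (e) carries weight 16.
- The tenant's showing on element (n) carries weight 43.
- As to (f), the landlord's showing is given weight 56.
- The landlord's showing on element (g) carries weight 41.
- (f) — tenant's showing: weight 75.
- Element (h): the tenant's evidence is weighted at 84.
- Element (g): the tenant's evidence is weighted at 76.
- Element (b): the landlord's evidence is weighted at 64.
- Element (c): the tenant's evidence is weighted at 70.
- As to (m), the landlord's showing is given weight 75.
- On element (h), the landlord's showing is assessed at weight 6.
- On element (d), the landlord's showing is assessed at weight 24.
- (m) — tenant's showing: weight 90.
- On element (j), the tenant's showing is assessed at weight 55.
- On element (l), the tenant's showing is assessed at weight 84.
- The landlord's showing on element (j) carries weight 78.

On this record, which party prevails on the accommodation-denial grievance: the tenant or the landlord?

tenant

— Issue I —
Stage I.1 — burden on tenant; standard: clear and convincing evidence (weight is at least 75).
    (a): 85 ≥ 75 [met]
  All elements met. The burden passes to the landlord.
Stage I.2 — burden on landlord; standard: clear and convincing evidence (weight is at least 75).
    (b): 64 < 75 [not met]
    (c): 67 (tenant's 70 disregarded) < 75 [not met]
  Stage I.2 not carried; the landlord fails its burden.
So the tenant prevails on this issue.
— Issue II —
At Stage II.1 the tenant must meet a more-likely-than-not showing (weight is at least 54): on (d) the weight is 54 (the landlord's 24 is given no effect), ≥ 54, so (d) meets the standard.
  Stage II.1 carried; the burden shifts to the landlord.
At Stage II.2 the landlord must meet a more-likely-than-not showing (weight is at least 54): on (e) the weight is 64 (the tenant's 16 is given no effect), which does reach 54, so (e) meets the standard; on (f) the weight is 56 (the tenant's 75 is given no effect), ≥ 54, so (f) meets the standard.
  The landlord carries Stage II.2; the tenant now bears the burden.
At Stage II.3 the tenant must meet a clear and cogent showing (weight is at least 73): on (g) the weight is 76 (the landlord's 41 is given no effect), ≥ 73, so (g) meets the standard; on (h) the weight is 84 (the landlord's 6 is given no effect), which does reach 73, so (h) meets the standard.
  The tenant carries the last stage.
Every stage carried; the tenant prevails on this issue.
— Issue III —
At Stage III.1 the tenant must meet a preponderance (weight is at least 48): on (i) the weight is 53, ≥ 48, so (i) meets the standard; on (j) the weight is 55 (the landlord's 78 is given no effect), which does reach 48, so (j) meets the standard.
  The tenant carries Stage III.1; the landlord now bears the burden.
At Stage III.2 the landlord must meet a production showing (weight is at least 19): on (k) the weight is 7, which does not reach 19, so (k) does not meet the standard; on (l) the weight is 10 (the tenant's 84 is given no effect), which does not reach 19, so (l) does not meet the standard.
  The landlord does not carry Stage III.2.
So the tenant prevails on this issue.
Per-issue: Issue I → tenant; Issue II → tenant; Issue III → tenant. The tenant must prevail on every issue; overall, the tenant prevails.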